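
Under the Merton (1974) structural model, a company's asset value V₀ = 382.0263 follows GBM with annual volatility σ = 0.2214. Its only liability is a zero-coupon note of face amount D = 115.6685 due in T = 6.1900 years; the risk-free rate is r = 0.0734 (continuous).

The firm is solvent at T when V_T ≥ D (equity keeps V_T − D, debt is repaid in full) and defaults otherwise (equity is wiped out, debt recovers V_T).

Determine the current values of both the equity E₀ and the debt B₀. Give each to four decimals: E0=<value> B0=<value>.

E0=308.6275 B0=73.3988

d₁ = [ln(V₀/D) + (r + σ²/2)T] / (σ√T)
   = [ln(382.0263/115.6685) + (0.0734 + 0.5·0.2214²)·6.1900] / (0.2214·√6.1900)
   = [1.194761 + 0.606057] / 0.550837 = 3.269240
d₂ = d₁ − σ√T = 3.269240 − 0.550837 = 2.718403
N(d₁) = 0.999461,  N(d₂) = 0.996720,  e^(−rT) = 0.634863
E₀ = V₀·N(d₁) − D·e^(−rT)·N(d₂)
   = 382.0263·0.999461 − 115.6685·0.634863·0.996720 = 308.627517
B₀ = V₀ − E₀ = 382.0263 − 308.627517 = 73.398783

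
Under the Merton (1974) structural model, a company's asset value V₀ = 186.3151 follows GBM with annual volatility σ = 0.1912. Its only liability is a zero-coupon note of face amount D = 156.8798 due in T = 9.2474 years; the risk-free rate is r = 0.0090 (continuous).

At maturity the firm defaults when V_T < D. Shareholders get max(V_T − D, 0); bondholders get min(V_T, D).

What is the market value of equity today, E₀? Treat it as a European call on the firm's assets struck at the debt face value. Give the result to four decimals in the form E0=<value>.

E0=62.2601

d₁ = [ln(V₀/D) + (r + σ²/2)T] / (σ√T)
   = [ln(186.3151/156.8798) + (0.0090 + 0.5·0.1912²)·9.2474] / (0.1912·√9.2474)
   = [0.171959 + 0.252257] / 0.581430 = 0.729609
d₂ = d₁ − σ√T = 0.729609 − 0.581430 = 0.148178
N(d₁) = 0.767185,  N(d₂) = 0.558899,  e^(−rT) = 0.920143
E₀ = V₀·N(d₁) − D·e^(−rT)·N(d₂)
   = 186.3151·0.767185 − 156.8798·0.920143·0.558899 = 62.260137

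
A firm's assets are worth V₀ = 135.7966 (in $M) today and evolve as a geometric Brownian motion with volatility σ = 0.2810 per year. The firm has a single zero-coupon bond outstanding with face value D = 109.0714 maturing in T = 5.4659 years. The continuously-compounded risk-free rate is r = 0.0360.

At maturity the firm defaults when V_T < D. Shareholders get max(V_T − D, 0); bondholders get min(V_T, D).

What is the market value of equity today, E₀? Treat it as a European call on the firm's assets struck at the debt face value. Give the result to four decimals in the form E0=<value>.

E0=57.4493

d₁ = [ln(V₀/D) + (r + σ²/2)T] / (σ√T)
   = [ln(135.7966/109.0714) + (0.0360 + 0.5·0.2810²)·5.4659] / (0.2810·√5.4659)
   = [0.219155 + 0.412569] / 0.656957 = 0.961591
d₂ = d₁ − σ√T = 0.961591 − 0.656957 = 0.304634
N(d₁) = 0.831872,  N(d₂) = 0.619677,  e^(−rT) = 0.821378
E₀ = V₀·N(d₁) − D·e^(−rT)·N(d₂)
   = 135.7966·0.831872 − 109.0714·0.821378·0.619677 = 57.449295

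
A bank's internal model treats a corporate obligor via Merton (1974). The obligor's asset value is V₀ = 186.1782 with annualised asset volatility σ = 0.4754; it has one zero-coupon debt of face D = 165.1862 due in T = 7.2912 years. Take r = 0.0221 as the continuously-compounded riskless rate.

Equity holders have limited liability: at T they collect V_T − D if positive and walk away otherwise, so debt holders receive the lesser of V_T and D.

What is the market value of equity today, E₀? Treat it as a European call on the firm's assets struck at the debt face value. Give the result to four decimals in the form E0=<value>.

E0=102.6650

d₁ = [ln(V₀/D) + (r + σ²/2)T] / (σ√T)
   = [ln(186.1782/165.1862) + (0.0221 + 0.5·0.4754²)·7.2912] / (0.4754·√7.2912)
   = [0.119631 + 0.985060] / 1.283686 = 0.860562
d₂ = d₁ − σ√T = 0.860562 − 1.283686 = -0.423124
N(d₁) = 0.805260,  N(d₂) = 0.336102,  e^(−rT) = 0.851177
E₀ = V₀·N(d₁) − D·e^(−rT)·N(d₂)
   = 186.1782·0.805260 − 165.1862·0.851177·0.336102 = 102.665015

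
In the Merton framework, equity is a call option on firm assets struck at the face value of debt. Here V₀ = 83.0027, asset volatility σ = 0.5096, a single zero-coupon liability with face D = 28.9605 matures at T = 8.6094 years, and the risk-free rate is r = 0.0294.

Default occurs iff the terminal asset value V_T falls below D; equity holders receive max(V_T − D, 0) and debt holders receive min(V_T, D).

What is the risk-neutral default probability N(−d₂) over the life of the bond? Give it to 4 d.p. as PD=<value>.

PD=0.4499

d₁ = [ln(V₀/D) + (r + σ²/2)T] / (σ√T)
   = [ln(83.0027/28.9605) + (0.0294 + 0.5·0.5096²)·8.6094] / (0.5096·√8.6094)
   = [1.052940 + 1.371013] / 1.495257 = 1.621095
d₂ = d₁ − σ√T = 1.621095 − 1.495257 = 0.125838
risk-neutral PD = N(−d₂) = N(-0.125838) = 0.449930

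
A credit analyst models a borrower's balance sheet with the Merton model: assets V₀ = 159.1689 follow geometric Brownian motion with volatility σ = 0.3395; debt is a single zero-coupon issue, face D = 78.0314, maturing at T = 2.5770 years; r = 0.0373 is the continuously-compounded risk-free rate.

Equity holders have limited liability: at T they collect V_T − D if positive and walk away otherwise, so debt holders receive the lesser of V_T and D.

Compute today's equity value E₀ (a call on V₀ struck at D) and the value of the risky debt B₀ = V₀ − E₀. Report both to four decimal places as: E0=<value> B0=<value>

d₁ = [ln(V₀/D) + (r + σ²/2)T] / (σ√T)
   = [ln(159.1689/78.0314) + (0.0373 + 0.5·0.3395²)·2.5770] / (0.3395·√2.5770)
   = [0.712855 + 0.244635] / 0.545001 = 1.756860
d₂ = d₁ − σ√T = 1.756860 − 0.545001 = 1.211859
N(d₁) = 0.960529,  N(d₂) = 0.887217,  e^(−rT) = 0.908353
E₀ = V₀·N(d₁) − D·e^(−rT)·N(d₂)
   = 159.1689·0.960529 − 78.0314·0.908353·0.887217 = 90.000380
B₀ = V₀ − E₀ = 159.1689 − 90.000380 = 69.168520

E0=90.0004 B0=69.1685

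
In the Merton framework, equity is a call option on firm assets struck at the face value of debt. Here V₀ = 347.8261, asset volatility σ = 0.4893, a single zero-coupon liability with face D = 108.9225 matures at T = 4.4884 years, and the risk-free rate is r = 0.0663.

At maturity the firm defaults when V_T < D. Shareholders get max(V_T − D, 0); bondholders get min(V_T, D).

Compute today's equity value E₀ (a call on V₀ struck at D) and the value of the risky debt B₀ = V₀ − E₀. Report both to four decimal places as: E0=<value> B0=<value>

d₁ = [ln(V₀/D) + (r + σ²/2)T] / (σ√T)
   = [ln(347.8261/108.9225) + (0.0663 + 0.5·0.4893²)·4.4884] / (0.4893·√4.4884)
   = [1.161066 + 0.834875] / 1.036623 = 1.925425
d₂ = d₁ − σ√T = 1.925425 − 1.036623 = 0.888802
N(d₁) = 0.972912,  N(d₂) = 0.812945,  e^(−rT) = 0.742612
E₀ = V₀·N(d₁) − D·e^(−rT)·N(d₂)
   = 347.8261·0.972912 − 108.9225·0.742612·0.812945 = 272.647286
B₀ = V₀ − E₀ = 347.8261 − 272.647286 = 75.178814

E0=272.6473 B0=75.1788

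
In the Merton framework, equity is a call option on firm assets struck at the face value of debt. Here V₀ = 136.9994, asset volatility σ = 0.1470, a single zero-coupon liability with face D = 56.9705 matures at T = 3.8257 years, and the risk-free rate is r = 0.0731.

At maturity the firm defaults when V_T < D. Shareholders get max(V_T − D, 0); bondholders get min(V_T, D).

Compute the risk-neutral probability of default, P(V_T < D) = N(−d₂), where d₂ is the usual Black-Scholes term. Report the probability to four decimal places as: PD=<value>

PD=0.0001

d₁ = [ln(V₀/D) + (r + σ²/2)T] / (σ√T)
   = [ln(136.9994/56.9705) + (0.0731 + 0.5·0.1470²)·3.8257] / (0.1470·√3.8257)
   = [0.877443 + 0.320993] / 0.287523 = 4.168139
d₂ = d₁ − σ√T = 4.168139 − 0.287523 = 3.880616
risk-neutral PD = N(−d₂) = N(-3.880616) = 0.000052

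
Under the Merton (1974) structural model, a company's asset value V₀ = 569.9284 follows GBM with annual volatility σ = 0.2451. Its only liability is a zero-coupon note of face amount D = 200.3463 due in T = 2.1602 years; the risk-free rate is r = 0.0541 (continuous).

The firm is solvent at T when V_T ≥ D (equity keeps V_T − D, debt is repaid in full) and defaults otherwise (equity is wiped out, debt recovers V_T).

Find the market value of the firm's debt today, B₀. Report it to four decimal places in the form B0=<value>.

B0=178.2298

d₁ = [ln(V₀/D) + (r + σ²/2)T] / (σ√T)
   = [ln(569.9284/200.3463) + (0.0541 + 0.5·0.2451²)·2.1602] / (0.2451·√2.1602)
   = [1.045463 + 0.181753] / 0.360239 = 3.406675
d₂ = d₁ − σ√T = 3.406675 − 0.360239 = 3.046437
N(d₁) = 0.999671,  N(d₂) = 0.998842,  e^(−rT) = 0.889704
E₀ = V₀·N(d₁) − D·e^(−rT)·N(d₂)
   = 569.9284·0.999671 − 200.3463·0.889704·0.998842 = 391.698556
B₀ = V₀ − E₀ = 569.9284 − 391.698556 = 178.229844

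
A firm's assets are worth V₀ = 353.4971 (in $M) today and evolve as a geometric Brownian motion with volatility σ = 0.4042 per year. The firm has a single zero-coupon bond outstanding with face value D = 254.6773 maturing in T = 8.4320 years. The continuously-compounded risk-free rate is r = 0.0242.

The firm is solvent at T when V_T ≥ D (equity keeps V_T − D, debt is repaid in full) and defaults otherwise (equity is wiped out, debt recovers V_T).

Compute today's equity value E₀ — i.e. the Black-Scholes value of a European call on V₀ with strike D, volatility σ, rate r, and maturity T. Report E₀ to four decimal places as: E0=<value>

d₁ = [ln(V₀/D) + (r + σ²/2)T] / (σ√T)
   = [ln(353.4971/254.6773) + (0.0242 + 0.5·0.4042²)·8.4320] / (0.4042·√8.4320)
   = [0.327878 + 0.892855] / 1.173712 = 1.040061
d₂ = d₁ − σ√T = 1.040061 − 1.173712 = -0.133651
N(d₁) = 0.850844,  N(d₂) = 0.446839,  e^(−rT) = 0.815418
E₀ = V₀·N(d₁) − D·e^(−rT)·N(d₂)
   = 353.4971·0.850844 − 254.6773·0.815418·0.446839 = 207.976555

E0=207.9766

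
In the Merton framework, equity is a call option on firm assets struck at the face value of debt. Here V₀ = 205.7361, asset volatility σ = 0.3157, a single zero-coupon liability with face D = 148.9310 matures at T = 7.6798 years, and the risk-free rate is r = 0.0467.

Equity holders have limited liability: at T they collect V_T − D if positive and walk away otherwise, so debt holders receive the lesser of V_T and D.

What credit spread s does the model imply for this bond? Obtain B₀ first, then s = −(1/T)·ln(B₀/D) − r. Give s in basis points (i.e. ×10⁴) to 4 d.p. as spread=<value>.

spread=204.0717

d₁ = [ln(V₀/D) + (r + σ²/2)T] / (σ√T)
   = [ln(205.7361/148.9310) + (0.0467 + 0.5·0.3157²)·7.6798] / (0.3157·√7.6798)
   = [0.323111 + 0.741356] / 0.874882 = 1.216698
d₂ = d₁ − σ√T = 1.216698 − 0.874882 = 0.341816
N(d₁) = 0.888140,  N(d₂) = 0.633755,  e^(−rT) = 0.698621
E₀ = V₀·N(d₁) − D·e^(−rT)·N(d₂)
   = 205.7361·0.888140 − 148.9310·0.698621·0.633755 = 116.782627
B₀ = V₀ − E₀ = 205.7361 − 116.782627 = 88.953473
spread = −(1/T)·ln(B₀/D) − r = −(1/7.6798)·ln(88.953473/148.9310) − 0.0467 = 0.02040717
in basis points: 0.02040717 × 10⁴ = 204.0717 bp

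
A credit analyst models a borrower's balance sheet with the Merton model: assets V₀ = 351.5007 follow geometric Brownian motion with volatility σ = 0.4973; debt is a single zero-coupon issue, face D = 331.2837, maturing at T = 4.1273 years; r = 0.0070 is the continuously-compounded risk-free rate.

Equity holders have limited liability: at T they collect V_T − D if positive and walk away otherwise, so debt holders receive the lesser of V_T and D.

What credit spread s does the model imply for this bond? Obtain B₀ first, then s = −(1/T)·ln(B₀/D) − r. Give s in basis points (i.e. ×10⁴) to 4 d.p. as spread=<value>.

spread=1080.1673

d₁ = [ln(V₀/D) + (r + σ²/2)T] / (σ√T)
   = [ln(351.5007/331.2837) + (0.0070 + 0.5·0.4973²)·4.1273] / (0.4973·√4.1273)
   = [0.059237 + 0.539247] / 1.010303 = 0.592380
d₂ = d₁ − σ√T = 0.592380 − 1.010303 = -0.417922
N(d₁) = 0.723202,  N(d₂) = 0.338002,  e^(−rT) = 0.971522
E₀ = V₀·N(d₁) − D·e^(−rT)·N(d₂)
   = 351.5007·0.723202 − 331.2837·0.971522·0.338002 = 145.420260
B₀ = V₀ − E₀ = 351.5007 − 145.420260 = 206.080440
spread = −(1/T)·ln(B₀/D) − r = −(1/4.1273)·ln(206.080440/331.2837) − 0.0070 = 0.10801673
in basis points: 0.10801673 × 10⁴ = 1080.1673 bp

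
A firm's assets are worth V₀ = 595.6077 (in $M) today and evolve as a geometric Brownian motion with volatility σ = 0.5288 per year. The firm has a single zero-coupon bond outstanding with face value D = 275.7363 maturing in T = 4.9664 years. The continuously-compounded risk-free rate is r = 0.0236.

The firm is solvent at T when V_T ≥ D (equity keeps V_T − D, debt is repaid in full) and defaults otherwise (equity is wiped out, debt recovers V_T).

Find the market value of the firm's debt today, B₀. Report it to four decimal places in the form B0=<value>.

B0=192.0343

d₁ = [ln(V₀/D) + (r + σ²/2)T] / (σ√T)
   = [ln(595.6077/275.7363) + (0.0236 + 0.5·0.5288²)·4.9664] / (0.5288·√4.9664)
   = [0.770137 + 0.811583] / 1.178453 = 1.342200
d₂ = d₁ − σ√T = 1.342200 − 1.178453 = 0.163747
N(d₁) = 0.910234,  N(d₂) = 0.565035,  e^(−rT) = 0.889401
E₀ = V₀·N(d₁) − D·e^(−rT)·N(d₂)
   = 595.6077·0.910234 − 275.7363·0.889401·0.565035 = 403.573408
B₀ = V₀ − E₀ = 595.6077 − 403.573408 = 192.034292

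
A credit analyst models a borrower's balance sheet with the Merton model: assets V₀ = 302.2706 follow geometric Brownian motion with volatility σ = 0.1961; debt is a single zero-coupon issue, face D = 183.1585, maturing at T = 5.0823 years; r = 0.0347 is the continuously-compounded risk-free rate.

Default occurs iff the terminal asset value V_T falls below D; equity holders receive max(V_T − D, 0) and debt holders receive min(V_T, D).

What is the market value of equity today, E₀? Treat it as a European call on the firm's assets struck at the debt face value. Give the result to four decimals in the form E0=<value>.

d₁ = [ln(V₀/D) + (r + σ²/2)T] / (σ√T)
   = [ln(302.2706/183.1585) + (0.0347 + 0.5·0.1961²)·5.0823] / (0.1961·√5.0823)
   = [0.500971 + 0.274076] / 0.442087 = 1.753155
d₂ = d₁ − σ√T = 1.753155 − 0.442087 = 1.311068
N(d₁) = 0.960212,  N(d₂) = 0.905083,  e^(−rT) = 0.838320
E₀ = V₀·N(d₁) − D·e^(−rT)·N(d₂)
   = 302.2706·0.960212 − 183.1585·0.838320·0.905083 = 151.272705

E0=151.2727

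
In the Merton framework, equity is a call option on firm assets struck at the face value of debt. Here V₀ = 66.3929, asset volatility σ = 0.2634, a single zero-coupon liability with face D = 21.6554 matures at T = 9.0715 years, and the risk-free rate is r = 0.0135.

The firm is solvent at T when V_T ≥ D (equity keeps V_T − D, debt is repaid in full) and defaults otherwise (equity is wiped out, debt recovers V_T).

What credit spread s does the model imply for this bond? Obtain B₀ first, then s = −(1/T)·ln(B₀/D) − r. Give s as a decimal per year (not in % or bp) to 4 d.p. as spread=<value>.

spread=0.0039

d₁ = [ln(V₀/D) + (r + σ²/2)T] / (σ√T)
   = [ln(66.3929/21.6554) + (0.0135 + 0.5·0.2634²)·9.0715] / (0.2634·√9.0715)
   = [1.120335 + 0.437154] / 0.793333 = 1.963223
d₂ = d₁ − σ√T = 1.963223 − 0.793333 = 1.169890
N(d₁) = 0.975190,  N(d₂) = 0.878977,  e^(−rT) = 0.884737
E₀ = V₀·N(d₁) − D·e^(−rT)·N(d₂)
   = 66.3929·0.975190 − 21.6554·0.884737·0.878977 = 47.905068
B₀ = V₀ − E₀ = 66.3929 − 47.905068 = 18.487832
spread = −(1/T)·ln(B₀/D) − r = −(1/9.0715)·ln(18.487832/21.6554) − 0.0135 = 0.00393284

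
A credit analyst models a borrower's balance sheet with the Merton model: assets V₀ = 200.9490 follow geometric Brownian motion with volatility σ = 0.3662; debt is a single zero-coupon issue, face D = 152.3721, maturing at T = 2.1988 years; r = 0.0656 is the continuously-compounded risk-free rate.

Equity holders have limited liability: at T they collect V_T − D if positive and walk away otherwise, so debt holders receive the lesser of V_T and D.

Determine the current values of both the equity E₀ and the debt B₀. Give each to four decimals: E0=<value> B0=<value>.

d₁ = [ln(V₀/D) + (r + σ²/2)T] / (σ√T)
   = [ln(200.9490/152.3721) + (0.0656 + 0.5·0.3662²)·2.1988] / (0.3662·√2.1988)
   = [0.276726 + 0.291674] / 0.543014 = 1.046748
d₂ = d₁ − σ√T = 1.046748 − 0.543014 = 0.503734
N(d₁) = 0.852392,  N(d₂) = 0.692776,  e^(−rT) = 0.865679
E₀ = V₀·N(d₁) − D·e^(−rT)·N(d₂)
   = 200.9490·0.852392 − 152.3721·0.865679·0.692776 = 79.906540
B₀ = V₀ − E₀ = 200.9490 − 79.906540 = 121.042460

E0=79.9065 B0=121.0425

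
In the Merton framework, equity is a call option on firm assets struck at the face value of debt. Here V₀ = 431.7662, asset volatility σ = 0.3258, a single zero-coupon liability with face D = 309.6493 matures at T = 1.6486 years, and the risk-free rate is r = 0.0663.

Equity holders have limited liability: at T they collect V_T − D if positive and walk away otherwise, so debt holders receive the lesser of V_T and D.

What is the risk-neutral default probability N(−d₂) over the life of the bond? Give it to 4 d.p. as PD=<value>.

PD=0.1985

d₁ = [ln(V₀/D) + (r + σ²/2)T] / (σ√T)
   = [ln(431.7662/309.6493) + (0.0663 + 0.5·0.3258²)·1.6486] / (0.3258·√1.6486)
   = [0.332444 + 0.196798] / 0.418320 = 1.265160
d₂ = d₁ − σ√T = 1.265160 − 0.418320 = 0.846840
risk-neutral PD = N(−d₂) = N(-0.846840) = 0.198542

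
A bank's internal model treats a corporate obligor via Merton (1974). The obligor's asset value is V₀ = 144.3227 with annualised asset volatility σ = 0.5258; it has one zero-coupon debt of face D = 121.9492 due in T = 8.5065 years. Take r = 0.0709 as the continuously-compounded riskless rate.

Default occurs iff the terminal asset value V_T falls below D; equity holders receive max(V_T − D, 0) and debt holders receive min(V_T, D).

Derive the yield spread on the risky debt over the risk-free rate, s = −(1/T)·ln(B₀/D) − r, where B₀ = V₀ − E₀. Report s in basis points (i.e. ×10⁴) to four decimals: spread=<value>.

d₁ = [ln(V₀/D) + (r + σ²/2)T] / (σ√T)
   = [ln(144.3227/121.9492) + (0.0709 + 0.5·0.5258²)·8.5065] / (0.5258·√8.5065)
   = [0.168447 + 1.778988] / 1.533543 = 1.269893
d₂ = d₁ − σ√T = 1.269893 − 1.533543 = -0.263650
N(d₁) = 0.897939,  N(d₂) = 0.396025,  e^(−rT) = 0.547107
E₀ = V₀·N(d₁) − D·e^(−rT)·N(d₂)
   = 144.3227·0.897939 − 121.9492·0.547107·0.396025 = 103.170450
B₀ = V₀ − E₀ = 144.3227 − 103.170450 = 41.152250
spread = −(1/T)·ln(B₀/D) − r = −(1/8.5065)·ln(41.152250/121.9492) − 0.0709 = 0.05680540
in basis points: 0.05680540 × 10⁴ = 568.0540 bp

spread=568.0540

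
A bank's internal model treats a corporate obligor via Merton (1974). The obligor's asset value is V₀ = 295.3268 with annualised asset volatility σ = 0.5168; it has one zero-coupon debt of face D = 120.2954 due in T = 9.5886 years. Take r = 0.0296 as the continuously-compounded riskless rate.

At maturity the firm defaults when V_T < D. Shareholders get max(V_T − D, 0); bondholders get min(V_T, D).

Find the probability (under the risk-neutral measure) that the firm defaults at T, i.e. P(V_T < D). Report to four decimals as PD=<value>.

d₁ = [ln(V₀/D) + (r + σ²/2)T] / (σ√T)
   = [ln(295.3268/120.2954) + (0.0296 + 0.5·0.5168²)·9.5886] / (0.5168·√9.5886)
   = [0.898132 + 1.564295] / 1.600295 = 1.538733
d₂ = d₁ − σ√T = 1.538733 − 1.600295 = -0.061562
risk-neutral PD = N(−d₂) = N(0.061562) = 0.524544

PD=0.5245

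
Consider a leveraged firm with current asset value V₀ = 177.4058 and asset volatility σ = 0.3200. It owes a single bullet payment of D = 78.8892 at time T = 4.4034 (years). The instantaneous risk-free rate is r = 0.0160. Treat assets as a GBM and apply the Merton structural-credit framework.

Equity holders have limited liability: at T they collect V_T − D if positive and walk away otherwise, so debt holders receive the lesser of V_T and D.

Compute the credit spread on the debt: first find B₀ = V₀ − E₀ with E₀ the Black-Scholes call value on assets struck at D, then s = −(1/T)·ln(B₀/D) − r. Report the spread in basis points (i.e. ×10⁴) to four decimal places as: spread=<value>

spread=103.4736

d₁ = [ln(V₀/D) + (r + σ²/2)T] / (σ√T)
   = [ln(177.4058/78.8892) + (0.0160 + 0.5·0.3200²)·4.4034] / (0.3200·√4.4034)
   = [0.810395 + 0.295908] / 0.671497 = 1.647519
d₂ = d₁ − σ√T = 1.647519 − 0.671497 = 0.976022
N(d₁) = 0.950274,  N(d₂) = 0.835473,  e^(−rT) = 0.931970
E₀ = V₀·N(d₁) − D·e^(−rT)·N(d₂)
   = 177.4058·0.950274 − 78.8892·0.931970·0.835473 = 107.158186
B₀ = V₀ − E₀ = 177.4058 − 107.158186 = 70.247614
spread = −(1/T)·ln(B₀/D) − r = −(1/4.4034)·ln(70.247614/78.8892) − 0.0160 = 0.01034736
in basis points: 0.01034736 × 10⁴ = 103.4736 bp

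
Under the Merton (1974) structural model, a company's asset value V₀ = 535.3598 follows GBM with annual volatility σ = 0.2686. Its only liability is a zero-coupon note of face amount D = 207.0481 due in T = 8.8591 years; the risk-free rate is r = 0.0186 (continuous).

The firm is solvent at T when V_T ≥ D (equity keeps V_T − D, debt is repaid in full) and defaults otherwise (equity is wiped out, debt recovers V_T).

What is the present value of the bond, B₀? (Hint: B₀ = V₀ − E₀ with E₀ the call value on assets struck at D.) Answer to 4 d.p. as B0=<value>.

B0=166.9924

d₁ = [ln(V₀/D) + (r + σ²/2)T] / (σ√T)
   = [ln(535.3598/207.0481) + (0.0186 + 0.5·0.2686²)·8.8591] / (0.2686·√8.8591)
   = [0.949988 + 0.484353] / 0.799467 = 1.794121
d₂ = d₁ − σ√T = 1.794121 − 0.799467 = 0.994653
N(d₁) = 0.963603,  N(d₂) = 0.840048,  e^(−rT) = 0.848081
E₀ = V₀·N(d₁) − D·e^(−rT)·N(d₂)
   = 535.3598·0.963603 − 207.0481·0.848081·0.840048 = 368.367420
B₀ = V₀ − E₀ = 535.3598 − 368.367420 = 166.992380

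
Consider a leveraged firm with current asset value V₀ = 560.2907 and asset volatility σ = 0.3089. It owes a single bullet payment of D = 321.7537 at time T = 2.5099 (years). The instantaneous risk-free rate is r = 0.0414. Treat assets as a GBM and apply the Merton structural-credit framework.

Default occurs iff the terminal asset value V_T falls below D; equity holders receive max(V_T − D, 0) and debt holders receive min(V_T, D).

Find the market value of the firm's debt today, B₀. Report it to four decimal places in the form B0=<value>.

d₁ = [ln(V₀/D) + (r + σ²/2)T] / (σ√T)
   = [ln(560.2907/321.7537) + (0.0414 + 0.5·0.3089²)·2.5099] / (0.3089·√2.5099)
   = [0.554669 + 0.223656] / 0.489380 = 1.590432
d₂ = d₁ − σ√T = 1.590432 − 0.489380 = 1.101052
N(d₁) = 0.944131,  N(d₂) = 0.864563,  e^(−rT) = 0.901307
E₀ = V₀·N(d₁) − D·e^(−rT)·N(d₂)
   = 560.2907·0.944131 − 321.7537·0.901307·0.864563 = 278.265809
B₀ = V₀ − E₀ = 560.2907 − 278.265809 = 282.024891

B0=282.0249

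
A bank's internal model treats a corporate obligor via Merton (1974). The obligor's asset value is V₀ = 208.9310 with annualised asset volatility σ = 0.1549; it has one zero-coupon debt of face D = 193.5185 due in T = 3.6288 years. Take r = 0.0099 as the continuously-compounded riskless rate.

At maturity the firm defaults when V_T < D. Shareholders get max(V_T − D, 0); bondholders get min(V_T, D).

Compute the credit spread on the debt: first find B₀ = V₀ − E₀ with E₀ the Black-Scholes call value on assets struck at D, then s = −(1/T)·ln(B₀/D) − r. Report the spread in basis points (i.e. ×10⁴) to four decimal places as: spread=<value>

d₁ = [ln(V₀/D) + (r + σ²/2)T] / (σ√T)
   = [ln(208.9310/193.5185) + (0.0099 + 0.5·0.1549²)·3.6288] / (0.1549·√3.6288)
   = [0.076631 + 0.079460] / 0.295075 = 0.528986
d₂ = d₁ − σ√T = 0.528986 − 0.295075 = 0.233911
N(d₁) = 0.701592,  N(d₂) = 0.592473,  e^(−rT) = 0.964713
E₀ = V₀·N(d₁) − D·e^(−rT)·N(d₂)
   = 208.9310·0.701592 − 193.5185·0.964713·0.592473 = 35.975819
B₀ = V₀ − E₀ = 208.9310 − 35.975819 = 172.955181
spread = −(1/T)·ln(B₀/D) − r = −(1/3.6288)·ln(172.955181/193.5185) − 0.0099 = 0.02105806
in basis points: 0.02105806 × 10⁴ = 210.5806 bp

spread=210.5806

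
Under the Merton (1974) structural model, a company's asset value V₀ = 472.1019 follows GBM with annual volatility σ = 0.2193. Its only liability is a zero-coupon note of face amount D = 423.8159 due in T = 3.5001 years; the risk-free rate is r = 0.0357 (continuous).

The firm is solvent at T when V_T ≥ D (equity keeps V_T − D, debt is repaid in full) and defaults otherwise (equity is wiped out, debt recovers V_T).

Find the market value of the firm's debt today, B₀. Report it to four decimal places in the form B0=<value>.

B0=343.7272

d₁ = [ln(V₀/D) + (r + σ²/2)T] / (σ√T)
   = [ln(472.1019/423.8159) + (0.0357 + 0.5·0.2193²)·3.5001] / (0.2193·√3.5001)
   = [0.107896 + 0.209118] / 0.410279 = 0.772679
d₂ = d₁ − σ√T = 0.772679 − 0.410279 = 0.362400
N(d₁) = 0.780144,  N(d₂) = 0.641473,  e^(−rT) = 0.882538
E₀ = V₀·N(d₁) − D·e^(−rT)·N(d₂)
   = 472.1019·0.780144 − 423.8159·0.882538·0.641473 = 128.374712
B₀ = V₀ − E₀ = 472.1019 − 128.374712 = 343.727188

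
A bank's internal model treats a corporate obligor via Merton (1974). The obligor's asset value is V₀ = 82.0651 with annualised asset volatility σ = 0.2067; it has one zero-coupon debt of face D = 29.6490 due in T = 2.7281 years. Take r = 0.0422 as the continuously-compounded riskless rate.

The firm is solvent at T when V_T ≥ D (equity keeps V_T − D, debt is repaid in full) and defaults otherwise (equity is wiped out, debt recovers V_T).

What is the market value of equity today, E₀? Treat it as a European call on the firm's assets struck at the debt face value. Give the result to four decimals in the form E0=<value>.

d₁ = [ln(V₀/D) + (r + σ²/2)T] / (σ√T)
   = [ln(82.0651/29.6490) + (0.0422 + 0.5·0.2067²)·2.7281] / (0.2067·√2.7281)
   = [1.018084 + 0.173405] / 0.341406 = 3.489952
d₂ = d₁ − σ√T = 3.489952 − 0.341406 = 3.148547
N(d₁) = 0.999758,  N(d₂) = 0.999180,  e^(−rT) = 0.891254
E₀ = V₀·N(d₁) − D·e^(−rT)·N(d₂)
   = 82.0651·0.999758 − 29.6490·0.891254·0.999180 = 55.642167

E0=55.6422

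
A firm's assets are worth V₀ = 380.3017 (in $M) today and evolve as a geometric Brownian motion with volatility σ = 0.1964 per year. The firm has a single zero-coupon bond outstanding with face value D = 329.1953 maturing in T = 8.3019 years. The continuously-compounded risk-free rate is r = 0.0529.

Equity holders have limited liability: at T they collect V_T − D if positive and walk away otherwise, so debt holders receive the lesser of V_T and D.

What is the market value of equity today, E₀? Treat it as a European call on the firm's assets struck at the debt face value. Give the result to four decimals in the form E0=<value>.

d₁ = [ln(V₀/D) + (r + σ²/2)T] / (σ√T)
   = [ln(380.3017/329.1953) + (0.0529 + 0.5·0.1964²)·8.3019] / (0.1964·√8.3019)
   = [0.144314 + 0.599285] / 0.565888 = 1.314039
d₂ = d₁ − σ√T = 1.314039 − 0.565888 = 0.748152
N(d₁) = 0.905584,  N(d₂) = 0.772816,  e^(−rT) = 0.644571
E₀ = V₀·N(d₁) − D·e^(−rT)·N(d₂)
   = 380.3017·0.905584 − 329.1953·0.644571·0.772816 = 180.411429

E0=180.4114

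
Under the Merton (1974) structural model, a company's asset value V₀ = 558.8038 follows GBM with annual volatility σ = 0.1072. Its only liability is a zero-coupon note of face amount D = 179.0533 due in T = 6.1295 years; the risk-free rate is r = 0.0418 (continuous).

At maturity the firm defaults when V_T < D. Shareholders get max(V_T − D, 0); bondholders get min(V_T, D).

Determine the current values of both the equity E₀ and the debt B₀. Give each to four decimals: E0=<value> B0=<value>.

d₁ = [ln(V₀/D) + (r + σ²/2)T] / (σ√T)
   = [ln(558.8038/179.0533) + (0.0418 + 0.5·0.1072²)·6.1295] / (0.1072·√6.1295)
   = [1.138115 + 0.291433] / 0.265404 = 5.386310
d₂ = d₁ − σ√T = 5.386310 − 0.265404 = 5.120906
N(d₁) = 1.000000,  N(d₂) = 1.000000,  e^(−rT) = 0.773977
E₀ = V₀·N(d₁) − D·e^(−rT)·N(d₂)
   = 558.8038·1.000000 − 179.0533·0.773977·1.000000 = 420.220662
B₀ = V₀ − E₀ = 558.8038 − 420.220662 = 138.583138

E0=420.2207 B0=138.5831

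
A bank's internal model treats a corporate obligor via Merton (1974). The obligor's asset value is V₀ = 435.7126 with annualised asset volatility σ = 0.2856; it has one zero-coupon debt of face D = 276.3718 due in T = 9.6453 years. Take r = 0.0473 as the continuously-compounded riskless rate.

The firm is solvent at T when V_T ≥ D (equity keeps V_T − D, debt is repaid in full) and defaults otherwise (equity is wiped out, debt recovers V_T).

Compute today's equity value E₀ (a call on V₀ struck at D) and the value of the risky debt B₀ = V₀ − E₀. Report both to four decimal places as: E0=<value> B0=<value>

d₁ = [ln(V₀/D) + (r + σ²/2)T] / (σ√T)
   = [ln(435.7126/276.3718) + (0.0473 + 0.5·0.2856²)·9.6453] / (0.2856·√9.6453)
   = [0.455236 + 0.849594] / 0.886985 = 1.471085
d₂ = d₁ − σ√T = 1.471085 − 0.886985 = 0.584100
N(d₁) = 0.929366,  N(d₂) = 0.720423,  e^(−rT) = 0.633673
E₀ = V₀·N(d₁) − D·e^(−rT)·N(d₂)
   = 435.7126·0.929366 − 276.3718·0.633673·0.720423 = 278.769187
B₀ = V₀ − E₀ = 435.7126 − 278.769187 = 156.943413

E0=278.7692 B0=156.9434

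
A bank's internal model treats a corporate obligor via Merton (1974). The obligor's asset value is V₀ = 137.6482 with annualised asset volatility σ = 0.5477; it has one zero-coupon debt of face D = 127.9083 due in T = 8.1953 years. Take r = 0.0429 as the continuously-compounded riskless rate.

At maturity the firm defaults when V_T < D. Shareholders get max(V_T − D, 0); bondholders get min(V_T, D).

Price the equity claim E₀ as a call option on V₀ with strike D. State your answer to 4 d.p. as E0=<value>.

d₁ = [ln(V₀/D) + (r + σ²/2)T] / (σ√T)
   = [ln(137.6482/127.9083) + (0.0429 + 0.5·0.5477²)·8.1953] / (0.5477·√8.1953)
   = [0.073388 + 1.580772] / 1.567925 = 1.055000
d₂ = d₁ − σ√T = 1.055000 − 1.567925 = -0.512925
N(d₁) = 0.854287,  N(d₂) = 0.304002,  e^(−rT) = 0.703577
E₀ = V₀·N(d₁) − D·e^(−rT)·N(d₂)
   = 137.6482·0.854287 − 127.9083·0.703577·0.304002 = 90.232967

E0=90.2330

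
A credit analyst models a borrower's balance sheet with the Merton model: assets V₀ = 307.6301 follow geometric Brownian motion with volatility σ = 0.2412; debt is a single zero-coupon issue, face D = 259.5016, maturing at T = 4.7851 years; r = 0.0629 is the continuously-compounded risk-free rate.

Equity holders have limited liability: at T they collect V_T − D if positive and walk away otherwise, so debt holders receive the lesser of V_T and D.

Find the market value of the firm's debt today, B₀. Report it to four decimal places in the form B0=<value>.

B0=179.2807

d₁ = [ln(V₀/D) + (r + σ²/2)T] / (σ√T)
   = [ln(307.6301/259.5016) + (0.0629 + 0.5·0.2412²)·4.7851] / (0.2412·√4.7851)
   = [0.170135 + 0.440175] / 0.527622 = 1.156719
d₂ = d₁ − σ√T = 1.156719 − 0.527622 = 0.629097
N(d₁) = 0.876306,  N(d₂) = 0.735357,  e^(−rT) = 0.740091
E₀ = V₀·N(d₁) − D·e^(−rT)·N(d₂)
   = 307.6301·0.876306 − 259.5016·0.740091·0.735357 = 128.349432
B₀ = V₀ − E₀ = 307.6301 − 128.349432 = 179.280668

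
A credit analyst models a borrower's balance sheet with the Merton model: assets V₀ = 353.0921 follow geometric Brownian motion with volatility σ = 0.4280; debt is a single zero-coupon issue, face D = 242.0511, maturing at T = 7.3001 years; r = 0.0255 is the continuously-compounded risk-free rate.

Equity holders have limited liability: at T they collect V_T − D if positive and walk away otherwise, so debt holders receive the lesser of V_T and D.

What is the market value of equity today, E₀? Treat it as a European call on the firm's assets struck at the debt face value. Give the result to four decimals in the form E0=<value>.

d₁ = [ln(V₀/D) + (r + σ²/2)T] / (σ√T)
   = [ln(353.0921/242.0511) + (0.0255 + 0.5·0.4280²)·7.3001] / (0.4280·√7.3001)
   = [0.377580 + 0.854783] / 1.156400 = 1.065689
d₂ = d₁ − σ√T = 1.065689 − 1.156400 = -0.090711
N(d₁) = 0.856718,  N(d₂) = 0.463861,  e^(−rT) = 0.830147
E₀ = V₀·N(d₁) − D·e^(−rT)·N(d₂)
   = 353.0921·0.856718 − 242.0511·0.830147·0.463861 = 209.293016

E0=209.2930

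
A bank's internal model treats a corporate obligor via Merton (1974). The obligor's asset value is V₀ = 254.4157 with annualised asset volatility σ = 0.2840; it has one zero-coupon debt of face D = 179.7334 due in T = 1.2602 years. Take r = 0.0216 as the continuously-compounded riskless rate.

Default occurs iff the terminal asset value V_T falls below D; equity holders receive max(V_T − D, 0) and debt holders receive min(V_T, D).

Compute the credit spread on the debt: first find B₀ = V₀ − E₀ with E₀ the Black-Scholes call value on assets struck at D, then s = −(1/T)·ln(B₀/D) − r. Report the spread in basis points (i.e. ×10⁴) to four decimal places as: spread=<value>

d₁ = [ln(V₀/D) + (r + σ²/2)T] / (σ√T)
   = [ln(254.4157/179.7334) + (0.0216 + 0.5·0.2840²)·1.2602] / (0.2840·√1.2602)
   = [0.347495 + 0.078042] / 0.318815 = 1.334747
d₂ = d₁ − σ√T = 1.334747 − 0.318815 = 1.015932
N(d₁) = 0.909020,  N(d₂) = 0.845169,  e^(−rT) = 0.973147
E₀ = V₀·N(d₁) − D·e^(−rT)·N(d₂)
   = 254.4157·0.909020 − 179.7334·0.973147·0.845169 = 83.443063
B₀ = V₀ − E₀ = 254.4157 − 83.443063 = 170.972637
spread = −(1/T)·ln(B₀/D) − r = −(1/1.2602)·ln(170.972637/179.7334) − 0.0216 = 0.01805332
in basis points: 0.01805332 × 10⁴ = 180.5332 bp

spread=180.5332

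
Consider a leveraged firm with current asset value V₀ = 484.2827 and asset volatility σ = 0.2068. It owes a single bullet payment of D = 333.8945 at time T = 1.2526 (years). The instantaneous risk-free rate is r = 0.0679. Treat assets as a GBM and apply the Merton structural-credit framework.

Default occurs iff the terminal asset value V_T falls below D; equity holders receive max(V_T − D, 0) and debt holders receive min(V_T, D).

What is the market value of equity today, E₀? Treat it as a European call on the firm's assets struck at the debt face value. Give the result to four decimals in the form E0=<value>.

E0=178.4197

d₁ = [ln(V₀/D) + (r + σ²/2)T] / (σ√T)
   = [ln(484.2827/333.8945) + (0.0679 + 0.5·0.2068²)·1.2526] / (0.2068·√1.2526)
   = [0.371844 + 0.111836] / 0.231450 = 2.089783
d₂ = d₁ − σ√T = 2.089783 − 0.231450 = 1.858333
N(d₁) = 0.981681,  N(d₂) = 0.968439,  e^(−rT) = 0.918465
E₀ = V₀·N(d₁) − D·e^(−rT)·N(d₂)
   = 484.2827·0.981681 − 333.8945·0.918465·0.968439 = 178.419681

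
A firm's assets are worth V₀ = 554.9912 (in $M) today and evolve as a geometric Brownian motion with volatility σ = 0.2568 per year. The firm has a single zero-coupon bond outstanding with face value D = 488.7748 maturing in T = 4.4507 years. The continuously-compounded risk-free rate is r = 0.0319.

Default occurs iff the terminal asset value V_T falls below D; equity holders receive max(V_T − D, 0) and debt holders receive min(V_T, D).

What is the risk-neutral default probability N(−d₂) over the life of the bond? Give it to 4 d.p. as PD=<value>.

PD=0.4107

d₁ = [ln(V₀/D) + (r + σ²/2)T] / (σ√T)
   = [ln(554.9912/488.7748) + (0.0319 + 0.5·0.2568²)·4.4507] / (0.2568·√4.4507)
   = [0.127050 + 0.288731] / 0.541763 = 0.767460
d₂ = d₁ − σ√T = 0.767460 − 0.541763 = 0.225697
risk-neutral PD = N(−d₂) = N(-0.225697) = 0.410719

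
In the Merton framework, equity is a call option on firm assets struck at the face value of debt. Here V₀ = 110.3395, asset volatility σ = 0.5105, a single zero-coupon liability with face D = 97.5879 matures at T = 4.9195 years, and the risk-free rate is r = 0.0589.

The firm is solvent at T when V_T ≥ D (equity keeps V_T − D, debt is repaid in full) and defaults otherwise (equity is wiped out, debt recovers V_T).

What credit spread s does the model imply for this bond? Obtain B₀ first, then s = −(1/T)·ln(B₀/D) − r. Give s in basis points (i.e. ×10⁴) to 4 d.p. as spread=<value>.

spread=766.0648

d₁ = [ln(V₀/D) + (r + σ²/2)T] / (σ√T)
   = [ln(110.3395/97.5879) + (0.0589 + 0.5·0.5105²)·4.9195] / (0.5105·√4.9195)
   = [0.122808 + 0.930795] / 1.132286 = 0.930509
d₂ = d₁ − σ√T = 0.930509 − 1.132286 = -0.201777
N(d₁) = 0.823946,  N(d₂) = 0.420046,  e^(−rT) = 0.748444
E₀ = V₀·N(d₁) − D·e^(−rT)·N(d₂)
   = 110.3395·0.823946 − 97.5879·0.748444·0.420046 = 60.234069
B₀ = V₀ − E₀ = 110.3395 − 60.234069 = 50.105431
spread = −(1/T)·ln(B₀/D) − r = −(1/4.9195)·ln(50.105431/97.5879) − 0.0589 = 0.07660648
in basis points: 0.07660648 × 10⁴ = 766.0648 bp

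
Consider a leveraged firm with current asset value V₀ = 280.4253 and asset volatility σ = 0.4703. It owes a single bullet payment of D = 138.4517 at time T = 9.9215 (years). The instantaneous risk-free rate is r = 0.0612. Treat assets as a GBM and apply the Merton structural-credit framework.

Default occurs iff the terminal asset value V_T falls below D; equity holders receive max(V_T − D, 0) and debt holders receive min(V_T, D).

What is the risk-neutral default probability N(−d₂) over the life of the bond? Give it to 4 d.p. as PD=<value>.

PD=0.4421

d₁ = [ln(V₀/D) + (r + σ²/2)T] / (σ√T)
   = [ln(280.4253/138.4517) + (0.0612 + 0.5·0.4703²)·9.9215] / (0.4703·√9.9215)
   = [0.705786 + 1.704425] / 1.481370 = 1.627014
d₂ = d₁ − σ√T = 1.627014 − 1.481370 = 0.145644
risk-neutral PD = N(−d₂) = N(-0.145644) = 0.442101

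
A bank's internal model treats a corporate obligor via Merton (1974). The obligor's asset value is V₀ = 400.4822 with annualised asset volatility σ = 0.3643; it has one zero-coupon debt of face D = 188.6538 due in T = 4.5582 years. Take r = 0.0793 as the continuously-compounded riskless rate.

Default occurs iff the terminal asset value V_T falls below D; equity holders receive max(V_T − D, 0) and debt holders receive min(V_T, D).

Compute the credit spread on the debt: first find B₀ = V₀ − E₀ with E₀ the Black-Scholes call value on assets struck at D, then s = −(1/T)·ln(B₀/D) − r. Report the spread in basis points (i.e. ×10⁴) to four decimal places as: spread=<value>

spread=98.4734

d₁ = [ln(V₀/D) + (r + σ²/2)T] / (σ√T)
   = [ln(400.4822/188.6538) + (0.0793 + 0.5·0.3643²)·4.5582] / (0.3643·√4.5582)
   = [0.752756 + 0.663935] / 0.777778 = 1.821458
d₂ = d₁ − σ√T = 1.821458 − 0.777778 = 1.043680
N(d₁) = 0.965731,  N(d₂) = 0.851683,  e^(−rT) = 0.696655
E₀ = V₀·N(d₁) − D·e^(−rT)·N(d₂)
   = 400.4822·0.965731 − 188.6538·0.696655·0.851683 = 274.824419
B₀ = V₀ − E₀ = 400.4822 − 274.824419 = 125.657781
spread = −(1/T)·ln(B₀/D) − r = −(1/4.5582)·ln(125.657781/188.6538) − 0.0793 = 0.00984734
in basis points: 0.00984734 × 10⁴ = 98.4734 bp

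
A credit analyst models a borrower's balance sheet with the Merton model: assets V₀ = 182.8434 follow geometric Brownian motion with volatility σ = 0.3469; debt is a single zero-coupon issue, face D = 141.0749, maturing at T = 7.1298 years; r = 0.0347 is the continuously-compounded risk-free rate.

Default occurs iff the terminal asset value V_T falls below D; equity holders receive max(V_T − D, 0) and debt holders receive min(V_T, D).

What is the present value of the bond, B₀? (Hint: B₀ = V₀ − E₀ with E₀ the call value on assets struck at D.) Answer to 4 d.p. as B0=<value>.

B0=87.3210

d₁ = [ln(V₀/D) + (r + σ²/2)T] / (σ√T)
   = [ln(182.8434/141.0749) + (0.0347 + 0.5·0.3469²)·7.1298] / (0.3469·√7.1298)
   = [0.259339 + 0.676403] / 0.926281 = 1.010213
d₂ = d₁ − σ√T = 1.010213 − 0.926281 = 0.083932
N(d₁) = 0.843803,  N(d₂) = 0.533445,  e^(−rT) = 0.780825
E₀ = V₀·N(d₁) − D·e^(−rT)·N(d₂)
   = 182.8434·0.843803 − 141.0749·0.780825·0.533445 = 95.522384
B₀ = V₀ − E₀ = 182.8434 − 95.522384 = 87.321016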